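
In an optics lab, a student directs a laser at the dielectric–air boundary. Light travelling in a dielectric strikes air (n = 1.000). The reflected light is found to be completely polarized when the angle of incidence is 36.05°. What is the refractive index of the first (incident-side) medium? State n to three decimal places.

n ≈ 1.374

Full polarization of the reflected beam means tan θ_B = n₂/n₁, where n₁ is the incident medium (a dielectric).
n₁ = n₂ / tan θ_B = 1.000 / tan 36.05° = 1.374.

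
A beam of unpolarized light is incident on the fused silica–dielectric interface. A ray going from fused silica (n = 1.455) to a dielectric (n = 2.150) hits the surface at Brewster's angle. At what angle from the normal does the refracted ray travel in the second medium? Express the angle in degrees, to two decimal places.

θ_t ≈ 34.09°

tan θ_B = n₂/n₁ = 2.150/1.455 = 1.4777, so θ_B = 55.91°.
Since θ_B + θ_t = 90° at Brewster incidence, θ_t = 90° − 55.91° = 34.09°.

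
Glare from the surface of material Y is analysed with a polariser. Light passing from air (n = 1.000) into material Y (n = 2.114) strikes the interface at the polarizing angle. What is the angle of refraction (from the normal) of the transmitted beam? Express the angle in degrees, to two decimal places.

θ_t ≈ 25.32°

tan θ_B = n₂/n₁ = 2.114/1.000 = 2.1140, so θ_B = 64.68°.
The refracted ray is perpendicular to the reflected ray, so θ_t = 90° − θ_B = 25.32°.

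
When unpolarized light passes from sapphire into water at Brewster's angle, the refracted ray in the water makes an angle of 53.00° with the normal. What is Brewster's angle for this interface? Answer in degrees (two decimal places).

θ_B ≈ 37.00°

Brewster's condition makes the reflected and refracted beams perpendicular: θ_B + θ_t = 90°.
So θ_B = 90° − θ_t = 90° − 53.00° = 37.00°.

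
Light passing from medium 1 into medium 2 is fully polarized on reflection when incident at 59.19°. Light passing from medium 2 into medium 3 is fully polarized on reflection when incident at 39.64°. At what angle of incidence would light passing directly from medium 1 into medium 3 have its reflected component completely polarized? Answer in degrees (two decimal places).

θ_B ≈ 54.25°

n₂/n₁ = tan 59.19° = 1.6769 and n₃/n₂ = tan 39.64° = 0.8284.
So n₃/n₁ = (n₂/n₁)(n₃/n₂) = 1.6769 × 0.8284 = 1.3892.
θ_B(1→3) = arctan(1.3892) = 54.25°.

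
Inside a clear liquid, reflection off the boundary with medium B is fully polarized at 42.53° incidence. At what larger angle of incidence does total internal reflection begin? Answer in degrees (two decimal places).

θ_c ≈ 66.53°

tan θ_B = n₂/n₁ = tan 42.53° = 0.9173.
Total internal reflection: sin θ_c = n₂/n₁ = 0.9173.
θ_c = arcsin(0.9173) = 66.53°.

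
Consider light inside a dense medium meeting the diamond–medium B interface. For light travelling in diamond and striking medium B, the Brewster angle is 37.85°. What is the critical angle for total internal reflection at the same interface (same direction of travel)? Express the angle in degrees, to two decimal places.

θ_c ≈ 50.99°

tan θ_B = n₂/n₁ = tan 37.85° = 0.7771.
Total internal reflection: sin θ_c = n₂/n₁ = 0.7771.
θ_c = arcsin(0.7771) = 50.99°.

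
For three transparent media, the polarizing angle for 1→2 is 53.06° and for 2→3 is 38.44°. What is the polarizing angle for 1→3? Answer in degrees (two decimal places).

Each Brewster angle gives a ratio: n₂/n₁ = tan 53.06° = 1.3299, n₃/n₂ = tan 38.44° = 0.7937.
So n₃/n₁ = (n₂/n₁)(n₃/n₂) = 1.3299 × 0.7937 = 1.0556.
θ_B(1→3) = arctan(1.0556) = 46.55°.

θ_B ≈ 46.55°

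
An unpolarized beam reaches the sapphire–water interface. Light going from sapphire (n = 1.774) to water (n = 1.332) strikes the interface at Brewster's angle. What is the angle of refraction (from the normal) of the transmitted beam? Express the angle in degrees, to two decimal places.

θ_t ≈ 53.10°

First find Brewster's angle: tan θ_B = 1.332/1.774 = 0.7508, giving θ_B = 36.90°.
The refracted ray is perpendicular to the reflected ray, so θ_t = 90° − θ_B = 53.10°.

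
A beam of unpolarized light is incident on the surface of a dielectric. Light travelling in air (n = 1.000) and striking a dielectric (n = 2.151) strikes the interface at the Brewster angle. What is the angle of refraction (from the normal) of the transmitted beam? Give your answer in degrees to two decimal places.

First find Brewster's angle: tan θ_B = 2.151/1.000 = 2.1510, giving θ_B = 65.07°.
Since θ_B + θ_t = 90° at Brewster incidence, θ_t = 90° − 65.07° = 24.93°.

θ_t ≈ 24.93°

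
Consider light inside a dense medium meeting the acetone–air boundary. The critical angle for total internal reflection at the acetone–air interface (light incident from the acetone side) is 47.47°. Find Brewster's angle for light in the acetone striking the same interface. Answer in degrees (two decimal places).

θ_B ≈ 36.39°

sin θ_c = n₂/n₁, so n₂/n₁ = sin 47.47° = 0.7369.
Brewster: tan θ_B = n₂/n₁ = 0.7369.
θ_B = arctan(0.7369) = 36.39°.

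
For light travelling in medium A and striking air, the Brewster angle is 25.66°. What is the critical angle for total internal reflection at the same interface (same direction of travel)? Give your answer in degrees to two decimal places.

θ_c ≈ 28.71°

tan θ_B = n₂/n₁ = tan 25.66° = 0.4804.
Total internal reflection: sin θ_c = n₂/n₁ = 0.4804.
θ_c = arcsin(0.4804) = 28.71°.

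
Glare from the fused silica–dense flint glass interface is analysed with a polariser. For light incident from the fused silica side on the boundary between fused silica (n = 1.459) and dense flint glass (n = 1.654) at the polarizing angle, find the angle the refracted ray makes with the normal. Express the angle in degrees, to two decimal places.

θ_t ≈ 41.42°

First find Brewster's angle: tan θ_B = 1.654/1.459 = 1.1337, giving θ_B = 48.58°.
The refracted ray is perpendicular to the reflected ray, so θ_t = 90° − θ_B = 41.42°.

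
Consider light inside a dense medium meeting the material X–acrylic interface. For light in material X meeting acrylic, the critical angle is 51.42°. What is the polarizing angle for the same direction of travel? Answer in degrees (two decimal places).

θ_B ≈ 38.02°

n₂/n₁ = sin θ_c = sin 51.42° = 0.7817.
tan θ_B equals the same ratio, so θ_B = arctan(0.7817) = 38.02°.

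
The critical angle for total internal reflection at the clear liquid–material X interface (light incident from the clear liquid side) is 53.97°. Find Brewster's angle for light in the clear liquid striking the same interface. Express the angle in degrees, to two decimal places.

sin θ_c = n₂/n₁, so n₂/n₁ = sin 53.97° = 0.8087.
Brewster: tan θ_B = n₂/n₁ = 0.8087.
θ_B = arctan(0.8087) = 38.96°.

θ_B ≈ 38.96°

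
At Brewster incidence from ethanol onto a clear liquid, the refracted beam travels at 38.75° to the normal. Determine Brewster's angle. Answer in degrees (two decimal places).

θ_B ≈ 51.25°

Brewster's condition makes the reflected and refracted beams perpendicular: θ_B + θ_t = 90°.
θ_B = 90° − 38.75° = 51.25°.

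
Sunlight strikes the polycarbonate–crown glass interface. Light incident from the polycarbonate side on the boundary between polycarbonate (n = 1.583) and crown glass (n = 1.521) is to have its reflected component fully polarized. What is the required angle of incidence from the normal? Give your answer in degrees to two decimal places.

tan θ_B = n₂/n₁ = 1.521/1.583 = 0.9608.
So θ_B = arctan 0.9608 = 43.86°.

θ_B ≈ 43.86°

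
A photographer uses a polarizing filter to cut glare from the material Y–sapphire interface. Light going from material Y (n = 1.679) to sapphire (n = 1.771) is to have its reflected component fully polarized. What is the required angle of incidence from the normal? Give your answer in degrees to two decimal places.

θ_B ≈ 46.53°

Here n₂/n₁ = 1.771/1.679 = 1.0548, and Brewster's law gives tan θ_B = n₂/n₁.
θ_B = arctan(1.0548) = 46.53°.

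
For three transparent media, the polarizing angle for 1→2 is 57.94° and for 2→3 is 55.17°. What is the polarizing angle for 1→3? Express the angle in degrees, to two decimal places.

θ_B ≈ 66.45°

tan θ_B(1→2) = n₂/n₁ = tan 57.94° = 1.5966.
tan θ_B(2→3) = n₃/n₂ = tan 55.17° = 1.4372.
Multiplying, n₃/n₁ = 1.5966 × 1.4372 = 2.2947, and θ_B(1→3) = arctan 2.2947 = 66.45°.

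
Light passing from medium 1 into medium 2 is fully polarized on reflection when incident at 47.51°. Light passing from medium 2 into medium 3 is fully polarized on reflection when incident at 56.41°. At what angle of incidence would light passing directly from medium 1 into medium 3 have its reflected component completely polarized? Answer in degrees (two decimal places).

θ_B ≈ 58.69°

Each Brewster angle gives a ratio: n₂/n₁ = tan 47.51° = 1.0917, n₃/n₂ = tan 56.41° = 1.5057.
n₃/n₁ = 1.6437. Then tan θ_B(1→3) = n₃/n₁, so θ_B(1→3) = arctan(1.6437) = 58.69°.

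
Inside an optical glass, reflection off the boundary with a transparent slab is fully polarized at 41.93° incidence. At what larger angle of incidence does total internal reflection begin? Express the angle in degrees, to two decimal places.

θ_c ≈ 63.92°

From Brewster, n₂/n₁ = tan θ_B = tan 41.93° = 0.8982.
Then sin θ_c = n₂/n₁ = 0.8982, so θ_c = arcsin 0.8982 = 63.92°.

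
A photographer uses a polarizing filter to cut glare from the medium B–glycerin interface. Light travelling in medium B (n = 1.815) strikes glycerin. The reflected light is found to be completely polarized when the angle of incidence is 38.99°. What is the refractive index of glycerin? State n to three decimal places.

n ≈ 1.469

At the Brewster angle, tan θ_B = n₂/n₁ with n₁ on the incident side (medium B) and n₂ on the transmitted side (glycerin).
n₂ = n₁ tan θ_B = 1.815 × tan 38.99° = 1.469.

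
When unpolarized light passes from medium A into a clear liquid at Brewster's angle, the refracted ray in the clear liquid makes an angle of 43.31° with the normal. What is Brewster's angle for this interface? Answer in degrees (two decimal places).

Brewster's condition makes the reflected and refracted beams perpendicular: θ_B + θ_t = 90°.
θ_B = 90° − 43.31° = 46.69°.

θ_B ≈ 46.69°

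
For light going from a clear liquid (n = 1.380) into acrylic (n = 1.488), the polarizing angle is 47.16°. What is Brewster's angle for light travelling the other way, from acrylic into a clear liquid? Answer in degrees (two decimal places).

θ_B' ≈ 42.84°

Reversing the direction swaps n₁ and n₂, so tan θ_B' = 1/tan θ_B and θ_B' = 90° − θ_B.
Hence θ_B' = 90° − 47.16° = 42.84°.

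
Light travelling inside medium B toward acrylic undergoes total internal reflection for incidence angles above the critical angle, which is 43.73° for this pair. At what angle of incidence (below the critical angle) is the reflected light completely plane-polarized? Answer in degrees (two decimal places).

At the critical angle sin θ_c = n₂/n₁, giving n₂/n₁ = sin 43.73° = 0.6913.
Then tan θ_B = n₂/n₁ = 0.6913, so θ_B = arctan 0.6913 = 34.65°.

θ_B ≈ 34.65°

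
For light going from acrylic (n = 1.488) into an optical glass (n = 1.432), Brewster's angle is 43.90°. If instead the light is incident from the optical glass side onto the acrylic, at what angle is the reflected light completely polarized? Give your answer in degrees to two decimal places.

θ_B' ≈ 46.10°

Reversing the direction swaps n₁ and n₂, so tan θ_B' = 1/tan θ_B and θ_B' = 90° − θ_B.
Hence θ_B' = 90° − 43.90° = 46.10°.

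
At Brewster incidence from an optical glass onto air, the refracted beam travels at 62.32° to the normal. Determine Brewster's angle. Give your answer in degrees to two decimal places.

At Brewster's angle the reflected and refracted rays are perpendicular, so θ_B + θ_t = 90°.
θ_B = 90° − 62.32° = 27.68°.

θ_B ≈ 27.68°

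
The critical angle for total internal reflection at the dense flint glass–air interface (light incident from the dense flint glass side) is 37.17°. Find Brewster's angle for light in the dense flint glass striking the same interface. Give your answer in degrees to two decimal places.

n₂/n₁ = sin θ_c = sin 37.17° = 0.6042.
tan θ_B equals the same ratio, so θ_B = arctan(0.6042) = 31.14°.

θ_B ≈ 31.14°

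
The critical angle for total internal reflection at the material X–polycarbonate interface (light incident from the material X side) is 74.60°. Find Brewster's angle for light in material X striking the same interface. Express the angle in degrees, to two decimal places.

n₂/n₁ = sin θ_c = sin 74.60° = 0.9641.
tan θ_B equals the same ratio, so θ_B = arctan(0.9641) = 43.95°.

θ_B ≈ 43.95°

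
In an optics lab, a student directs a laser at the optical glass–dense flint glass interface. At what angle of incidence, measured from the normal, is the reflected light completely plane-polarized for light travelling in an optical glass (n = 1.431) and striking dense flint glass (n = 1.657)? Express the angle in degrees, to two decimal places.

θ_B ≈ 49.19°

The reflected p-component vanishes when tan θ_B = n₂/n₁.
Here n₂/n₁ = 1.657/1.431 = 1.1579, and Brewster's law gives tan θ_B = n₂/n₁.
So θ_B = arctan 1.1579 = 49.19°.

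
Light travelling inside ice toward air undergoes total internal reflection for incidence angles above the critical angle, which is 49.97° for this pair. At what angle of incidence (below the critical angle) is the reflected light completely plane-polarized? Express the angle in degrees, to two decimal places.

θ_B ≈ 37.44°

At the critical angle sin θ_c = n₂/n₁, giving n₂/n₁ = sin 49.97° = 0.7657.
Then tan θ_B = n₂/n₁ = 0.7657, so θ_B = arctan 0.7657 = 37.44°.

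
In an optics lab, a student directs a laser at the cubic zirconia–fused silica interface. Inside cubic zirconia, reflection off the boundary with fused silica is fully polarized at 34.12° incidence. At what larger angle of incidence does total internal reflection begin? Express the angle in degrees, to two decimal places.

θ_c ≈ 42.65°

From Brewster, n₂/n₁ = tan θ_B = tan 34.12° = 0.6776.
Then sin θ_c = n₂/n₁ = 0.6776, so θ_c = arcsin 0.6776 = 42.65°.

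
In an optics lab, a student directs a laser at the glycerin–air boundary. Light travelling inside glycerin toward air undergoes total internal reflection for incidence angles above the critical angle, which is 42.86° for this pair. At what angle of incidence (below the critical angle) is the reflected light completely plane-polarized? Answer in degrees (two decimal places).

θ_B ≈ 34.22°

At the critical angle sin θ_c = n₂/n₁, giving n₂/n₁ = sin 42.86° = 0.6802.
Then tan θ_B = n₂/n₁ = 0.6802, so θ_B = arctan 0.6802 = 34.22°.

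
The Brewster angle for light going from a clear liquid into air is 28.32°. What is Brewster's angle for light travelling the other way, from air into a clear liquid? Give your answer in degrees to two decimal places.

The two Brewster angles are complementary: θ_B' = 90° − θ_B = 90° − 28.32° = 61.68°.

θ_B' ≈ 61.68°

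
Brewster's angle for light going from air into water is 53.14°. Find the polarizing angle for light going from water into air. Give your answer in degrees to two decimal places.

θ_B' ≈ 36.86°

tan θ_B' = n₁/n₂ = 1/tan θ_B, so θ_B' = 90° − θ_B.
θ_B' = 90° − 53.14° = 36.86°.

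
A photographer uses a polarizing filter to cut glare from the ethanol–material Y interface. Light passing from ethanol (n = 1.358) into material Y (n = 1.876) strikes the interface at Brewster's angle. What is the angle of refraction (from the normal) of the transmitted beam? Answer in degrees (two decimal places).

θ_t ≈ 35.90°

First find Brewster's angle: tan θ_B = 1.876/1.358 = 1.3814, giving θ_B = 54.10°.
The refracted ray is perpendicular to the reflected ray, so θ_t = 90° − θ_B = 35.90°.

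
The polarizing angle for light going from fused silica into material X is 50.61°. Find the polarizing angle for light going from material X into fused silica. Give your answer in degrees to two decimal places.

The two Brewster angles are complementary: θ_B' = 90° − θ_B = 90° − 50.61° = 39.39°.

θ_B' ≈ 39.39°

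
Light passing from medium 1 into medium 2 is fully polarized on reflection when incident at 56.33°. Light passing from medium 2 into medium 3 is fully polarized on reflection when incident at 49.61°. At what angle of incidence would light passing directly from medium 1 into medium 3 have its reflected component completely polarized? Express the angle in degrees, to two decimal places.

Each Brewster angle gives a ratio: n₂/n₁ = tan 56.33° = 1.5011, n₃/n₂ = tan 49.61° = 1.1754.
Multiplying, n₃/n₁ = 1.5011 × 1.1754 = 1.7645, and θ_B(1→3) = arctan 1.7645 = 60.46°.

θ_B ≈ 60.46°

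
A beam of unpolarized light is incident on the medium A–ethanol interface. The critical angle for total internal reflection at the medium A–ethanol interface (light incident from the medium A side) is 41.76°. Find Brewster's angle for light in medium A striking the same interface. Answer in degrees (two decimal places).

n₂/n₁ = sin θ_c = sin 41.76° = 0.6660.
tan θ_B equals the same ratio, so θ_B = arctan(0.6660) = 33.66°.

θ_B ≈ 33.66°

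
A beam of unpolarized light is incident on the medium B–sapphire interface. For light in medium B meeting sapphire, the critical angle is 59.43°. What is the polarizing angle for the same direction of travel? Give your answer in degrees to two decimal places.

sin θ_c = n₂/n₁, so n₂/n₁ = sin 59.43° = 0.8610.
Brewster: tan θ_B = n₂/n₁ = 0.8610.
θ_B = arctan(0.8610) = 40.73°.

θ_B ≈ 40.73°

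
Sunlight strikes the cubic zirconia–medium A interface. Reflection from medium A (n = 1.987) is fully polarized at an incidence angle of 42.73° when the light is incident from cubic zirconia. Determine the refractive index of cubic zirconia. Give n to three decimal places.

n ≈ 2.151

Brewster's law: tan θ_B = n₂/n₁ (light incident in cubic zirconia, refracted into medium A).
n₁ = n₂ / tan θ_B = 1.987 / tan 42.73° = 2.151.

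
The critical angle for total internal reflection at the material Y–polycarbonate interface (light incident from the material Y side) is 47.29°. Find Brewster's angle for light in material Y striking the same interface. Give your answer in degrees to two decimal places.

At the critical angle sin θ_c = n₂/n₁, giving n₂/n₁ = sin 47.29° = 0.7348.
Then tan θ_B = n₂/n₁ = 0.7348, so θ_B = arctan 0.7348 = 36.31°.

θ_B ≈ 36.31°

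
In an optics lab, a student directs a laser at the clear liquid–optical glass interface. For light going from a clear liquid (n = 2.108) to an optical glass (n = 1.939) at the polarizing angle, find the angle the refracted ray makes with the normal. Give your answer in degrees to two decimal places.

tan θ_B = n₂/n₁ = 1.939/2.108 = 0.9198, so θ_B = 42.61°.
At Brewster's angle the reflected and refracted rays are perpendicular, so θ_t = 90° − θ_B = 90° − 42.61° = 47.39°.

θ_t ≈ 47.39°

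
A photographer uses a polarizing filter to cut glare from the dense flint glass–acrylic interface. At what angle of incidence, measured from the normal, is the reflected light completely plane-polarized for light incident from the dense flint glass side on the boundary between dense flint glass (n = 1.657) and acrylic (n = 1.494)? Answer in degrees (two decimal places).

θ_B ≈ 42.04°

Brewster's condition: tan θ_B = n₂/n₁ = 1.494/1.657 = 0.9016.
So θ_B = arctan 0.9016 = 42.04°.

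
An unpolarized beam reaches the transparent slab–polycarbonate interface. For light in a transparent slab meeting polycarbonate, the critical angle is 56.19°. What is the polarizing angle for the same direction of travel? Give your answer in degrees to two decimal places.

θ_B ≈ 39.72°

n₂/n₁ = sin θ_c = sin 56.19° = 0.8309.
tan θ_B equals the same ratio, so θ_B = arctan(0.8309) = 39.72°.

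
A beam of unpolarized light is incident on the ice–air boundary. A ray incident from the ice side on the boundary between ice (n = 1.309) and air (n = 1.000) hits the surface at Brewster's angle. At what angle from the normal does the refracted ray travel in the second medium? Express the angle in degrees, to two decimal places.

θ_t ≈ 52.62°

First find Brewster's angle: tan θ_B = 1.000/1.309 = 0.7639, giving θ_B = 37.38°.
Since θ_B + θ_t = 90° at Brewster incidence, θ_t = 90° − 37.38° = 52.62°.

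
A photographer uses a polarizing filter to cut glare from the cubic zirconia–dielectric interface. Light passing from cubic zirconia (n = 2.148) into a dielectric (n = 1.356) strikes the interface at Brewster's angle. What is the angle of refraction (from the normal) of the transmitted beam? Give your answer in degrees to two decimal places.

First find Brewster's angle: tan θ_B = 1.356/2.148 = 0.6313, giving θ_B = 32.26°.
The refracted ray is perpendicular to the reflected ray, so θ_t = 90° − θ_B = 57.74°.

θ_t ≈ 57.74°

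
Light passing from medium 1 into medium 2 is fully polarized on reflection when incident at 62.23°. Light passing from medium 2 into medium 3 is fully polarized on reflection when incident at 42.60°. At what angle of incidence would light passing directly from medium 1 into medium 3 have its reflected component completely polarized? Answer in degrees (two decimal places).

Each Brewster angle gives a ratio: n₂/n₁ = tan 62.23° = 1.8991, n₃/n₂ = tan 42.60° = 0.9195.
Multiplying, n₃/n₁ = 1.8991 × 0.9195 = 1.7463, and θ_B(1→3) = arctan 1.7463 = 60.20°.

θ_B ≈ 60.20°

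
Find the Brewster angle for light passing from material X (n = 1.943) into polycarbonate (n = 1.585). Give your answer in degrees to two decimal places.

Here n₂/n₁ = 1.585/1.943 = 0.8157, and Brewster's law gives tan θ_B = n₂/n₁.
So θ_B = arctan 0.8157 = 39.21°.

θ_B ≈ 39.21°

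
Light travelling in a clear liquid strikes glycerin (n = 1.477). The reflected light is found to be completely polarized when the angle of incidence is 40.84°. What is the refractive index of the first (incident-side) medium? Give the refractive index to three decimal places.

n ≈ 1.709

Full polarization of the reflected beam means tan θ_B = n₂/n₁, where n₁ is the incident medium (a clear liquid).
n₁ = n₂ / tan θ_B = 1.477 / tan 40.84° = 1.709.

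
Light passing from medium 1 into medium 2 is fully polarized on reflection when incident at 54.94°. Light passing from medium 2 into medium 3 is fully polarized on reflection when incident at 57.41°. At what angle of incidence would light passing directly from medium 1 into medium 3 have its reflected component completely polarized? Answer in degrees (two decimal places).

tan θ_B(1→2) = n₂/n₁ = tan 54.94° = 1.4250.
tan θ_B(2→3) = n₃/n₂ = tan 57.41° = 1.5643.
n₃/n₁ = 2.2290. Then tan θ_B(1→3) = n₃/n₁, so θ_B(1→3) = arctan(2.2290) = 65.84°.

θ_B ≈ 65.84°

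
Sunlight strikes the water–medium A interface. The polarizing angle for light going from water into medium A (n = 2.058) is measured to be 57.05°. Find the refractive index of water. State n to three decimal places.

n ≈ 1.334

Brewster's law: tan θ_B = n₂/n₁ (light incident in water, refracted into medium A).
n₁ = n₂ / tan θ_B = 2.058 / tan 57.05° = 1.334.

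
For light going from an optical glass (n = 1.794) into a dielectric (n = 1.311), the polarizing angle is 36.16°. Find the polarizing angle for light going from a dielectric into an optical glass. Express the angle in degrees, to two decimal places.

θ_B' ≈ 53.84°

The two Brewster angles are complementary: θ_B' = 90° − θ_B = 90° − 36.16° = 53.84°.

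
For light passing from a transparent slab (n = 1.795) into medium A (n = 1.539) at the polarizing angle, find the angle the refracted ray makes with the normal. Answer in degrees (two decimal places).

θ_B = arctan(n₂/n₁) = arctan(1.539/1.795) = 40.61°.
The refracted ray is perpendicular to the reflected ray, so θ_t = 90° − θ_B = 49.39°.

θ_t ≈ 49.39°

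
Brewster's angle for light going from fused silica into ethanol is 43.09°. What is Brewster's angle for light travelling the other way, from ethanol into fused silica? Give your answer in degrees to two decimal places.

θ_B' ≈ 46.91°

Reversing the direction swaps n₁ and n₂, so tan θ_B' = 1/tan θ_B and θ_B' = 90° − θ_B.
Hence θ_B' = 90° − 43.09° = 46.91°.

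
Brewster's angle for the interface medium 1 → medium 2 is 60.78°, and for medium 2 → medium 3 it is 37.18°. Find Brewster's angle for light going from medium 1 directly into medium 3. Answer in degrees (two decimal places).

n₂/n₁ = tan 60.78° = 1.7878 and n₃/n₂ = tan 37.18° = 0.7585.
Multiplying, n₃/n₁ = 1.7878 × 0.7585 = 1.3560, and θ_B(1→3) = arctan 1.3560 = 53.59°.

θ_B ≈ 53.59°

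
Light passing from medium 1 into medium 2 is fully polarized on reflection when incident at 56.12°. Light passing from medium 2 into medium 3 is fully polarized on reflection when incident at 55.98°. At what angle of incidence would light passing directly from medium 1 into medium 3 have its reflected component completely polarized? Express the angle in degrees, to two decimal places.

Each Brewster angle gives a ratio: n₂/n₁ = tan 56.12° = 1.4893, n₃/n₂ = tan 55.98° = 1.4814.
Multiplying, n₃/n₁ = 1.4893 × 1.4814 = 2.2063, and θ_B(1→3) = arctan 2.2063 = 65.62°.

θ_B ≈ 65.62°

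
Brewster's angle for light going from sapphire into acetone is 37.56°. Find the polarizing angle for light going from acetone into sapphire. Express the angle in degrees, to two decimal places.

The two Brewster angles are complementary: θ_B' = 90° − θ_B = 90° − 37.56° = 52.44°.

θ_B' ≈ 52.44°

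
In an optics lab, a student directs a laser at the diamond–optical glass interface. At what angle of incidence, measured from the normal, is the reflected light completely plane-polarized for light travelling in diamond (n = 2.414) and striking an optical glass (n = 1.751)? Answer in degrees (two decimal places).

At Brewster's angle the reflected and refracted rays are perpendicular, which with Snell's law gives tan θ_B = n₂/n₁.
Brewster's condition: tan θ_B = n₂/n₁ = 1.751/2.414 = 0.7254.
So θ_B = arctan 0.7254 = 35.96°.

θ_B ≈ 35.96°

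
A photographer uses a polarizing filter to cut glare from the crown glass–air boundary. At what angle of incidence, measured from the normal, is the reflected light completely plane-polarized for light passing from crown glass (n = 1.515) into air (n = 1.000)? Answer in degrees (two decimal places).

Brewster's condition: tan θ_B = n₂/n₁ = 1.000/1.515 = 0.6601. Taking the arctangent, θ_B = 33.43°.

θ_B ≈ 33.43°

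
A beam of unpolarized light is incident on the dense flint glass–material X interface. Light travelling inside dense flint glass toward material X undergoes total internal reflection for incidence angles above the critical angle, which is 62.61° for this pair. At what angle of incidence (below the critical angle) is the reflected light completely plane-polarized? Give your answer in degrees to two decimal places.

At the critical angle sin θ_c = n₂/n₁, giving n₂/n₁ = sin 62.61° = 0.8879.
Then tan θ_B = n₂/n₁ = 0.8879, so θ_B = arctan 0.8879 = 41.60°.

θ_B ≈ 41.60°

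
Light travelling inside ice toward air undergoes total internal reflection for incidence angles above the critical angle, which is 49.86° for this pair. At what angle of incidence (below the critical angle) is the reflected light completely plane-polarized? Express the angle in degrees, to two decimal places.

θ_B ≈ 37.40°

n₂/n₁ = sin θ_c = sin 49.86° = 0.7645.
tan θ_B equals the same ratio, so θ_B = arctan(0.7645) = 37.40°.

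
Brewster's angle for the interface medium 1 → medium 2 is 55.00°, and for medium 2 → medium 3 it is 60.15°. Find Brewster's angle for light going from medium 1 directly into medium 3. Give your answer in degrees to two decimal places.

Each Brewster angle gives a ratio: n₂/n₁ = tan 55.00° = 1.4281, n₃/n₂ = tan 60.15° = 1.7426.
n₃/n₁ = 2.4886. Then tan θ_B(1→3) = n₃/n₁, so θ_B(1→3) = arctan(2.4886) = 68.11°.

θ_B ≈ 68.11°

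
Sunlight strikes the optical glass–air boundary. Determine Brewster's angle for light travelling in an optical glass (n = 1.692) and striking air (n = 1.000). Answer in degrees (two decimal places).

At Brewster's angle the reflected and refracted rays are perpendicular, which with Snell's law gives tan θ_B = n₂/n₁.
Here n₂/n₁ = 1.000/1.692 = 0.5910, and Brewster's law gives tan θ_B = n₂/n₁.
θ_B = arctan(0.5910) = 30.58°.

θ_B ≈ 30.58°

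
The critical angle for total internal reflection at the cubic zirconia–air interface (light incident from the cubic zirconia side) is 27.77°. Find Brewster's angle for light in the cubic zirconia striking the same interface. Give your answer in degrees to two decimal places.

sin θ_c = n₂/n₁, so n₂/n₁ = sin 27.77° = 0.4659.
Brewster: tan θ_B = n₂/n₁ = 0.4659.
θ_B = arctan(0.4659) = 24.98°.

θ_B ≈ 24.98°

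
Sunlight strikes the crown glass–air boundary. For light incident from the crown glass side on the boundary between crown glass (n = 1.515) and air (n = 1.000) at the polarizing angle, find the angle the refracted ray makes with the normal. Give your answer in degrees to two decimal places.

First find Brewster's angle: tan θ_B = 1.000/1.515 = 0.6601, giving θ_B = 33.43°.
Since θ_B + θ_t = 90° at Brewster incidence, θ_t = 90° − 33.43° = 56.57°.

θ_t ≈ 56.57°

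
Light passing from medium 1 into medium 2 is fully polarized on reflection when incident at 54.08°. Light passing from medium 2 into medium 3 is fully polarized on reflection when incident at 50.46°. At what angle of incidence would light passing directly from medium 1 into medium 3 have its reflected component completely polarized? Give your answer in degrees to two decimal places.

tan θ_B(1→2) = n₂/n₁ = tan 54.08° = 1.3804.
tan θ_B(2→3) = n₃/n₂ = tan 50.46° = 1.2114.
Multiplying, n₃/n₁ = 1.3804 × 1.2114 = 1.6722, and θ_B(1→3) = arctan 1.6722 = 59.12°.

θ_B ≈ 59.12°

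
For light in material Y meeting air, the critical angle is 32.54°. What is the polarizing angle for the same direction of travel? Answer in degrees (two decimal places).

θ_B ≈ 28.28°

sin θ_c = n₂/n₁, so n₂/n₁ = sin 32.54° = 0.5379.
Brewster: tan θ_B = n₂/n₁ = 0.5379.
θ_B = arctan(0.5379) = 28.28°.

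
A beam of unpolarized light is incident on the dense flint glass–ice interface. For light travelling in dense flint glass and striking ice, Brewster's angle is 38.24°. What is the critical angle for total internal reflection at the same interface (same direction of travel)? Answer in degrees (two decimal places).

tan θ_B = n₂/n₁ = tan 38.24° = 0.7881.
Total internal reflection: sin θ_c = n₂/n₁ = 0.7881.
θ_c = arcsin(0.7881) = 52.00°.

θ_c ≈ 52.00°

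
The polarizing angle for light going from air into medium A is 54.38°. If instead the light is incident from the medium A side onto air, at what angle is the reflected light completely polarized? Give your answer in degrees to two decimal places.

θ_B' ≈ 35.62°

tan θ_B' = n₁/n₂ = 1/tan θ_B, so θ_B' = 90° − θ_B.
θ_B' = 90° − 54.38° = 35.62°.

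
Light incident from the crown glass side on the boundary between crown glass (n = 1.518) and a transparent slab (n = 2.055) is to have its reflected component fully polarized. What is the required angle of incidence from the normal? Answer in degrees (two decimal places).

θ_B ≈ 53.55°

The reflected p-component vanishes when tan θ_B = n₂/n₁.
Here n₂/n₁ = 2.055/1.518 = 1.3538, and Brewster's law gives tan θ_B = n₂/n₁. Taking the arctangent, θ_B = 53.55°.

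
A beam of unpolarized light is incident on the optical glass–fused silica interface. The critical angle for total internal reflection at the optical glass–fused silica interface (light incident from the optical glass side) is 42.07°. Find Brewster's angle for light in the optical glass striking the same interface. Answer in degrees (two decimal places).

n₂/n₁ = sin θ_c = sin 42.07° = 0.6700.
tan θ_B equals the same ratio, so θ_B = arctan(0.6700) = 33.82°.

θ_B ≈ 33.82°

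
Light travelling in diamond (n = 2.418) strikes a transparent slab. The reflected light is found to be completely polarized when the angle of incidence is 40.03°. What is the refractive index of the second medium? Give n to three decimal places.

At Brewster's angle, tan θ_B = n₂/n₁ with n₁ on the incident side (diamond) and n₂ on the transmitted side (a transparent slab).
n₂ = n₁ tan θ_B = 2.418 × tan 40.03° = 2.031.

n ≈ 2.031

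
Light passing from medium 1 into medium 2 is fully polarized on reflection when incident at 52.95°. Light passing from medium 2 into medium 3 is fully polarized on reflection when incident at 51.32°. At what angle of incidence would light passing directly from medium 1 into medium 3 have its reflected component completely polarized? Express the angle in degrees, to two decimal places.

θ_B ≈ 58.85°

Each Brewster angle gives a ratio: n₂/n₁ = tan 52.95° = 1.3246, n₃/n₂ = tan 51.32° = 1.2491.
Multiplying, n₃/n₁ = 1.3246 × 1.2491 = 1.6546, and θ_B(1→3) = arctan 1.6546 = 58.85°.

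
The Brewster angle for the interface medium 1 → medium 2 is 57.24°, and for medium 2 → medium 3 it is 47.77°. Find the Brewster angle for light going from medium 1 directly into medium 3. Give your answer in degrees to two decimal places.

Each Brewster angle gives a ratio: n₂/n₁ = tan 57.24° = 1.5541, n₃/n₂ = tan 47.77° = 1.1017.
n₃/n₁ = 1.7121. Then tan θ_B(1→3) = n₃/n₁, so θ_B(1→3) = arctan(1.7121) = 59.71°.

θ_B ≈ 59.71°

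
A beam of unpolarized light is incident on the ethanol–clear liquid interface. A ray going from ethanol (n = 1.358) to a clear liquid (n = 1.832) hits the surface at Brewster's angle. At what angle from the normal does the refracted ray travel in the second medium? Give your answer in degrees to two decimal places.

tan θ_B = n₂/n₁ = 1.832/1.358 = 1.3490, so θ_B = 53.45°.
Since θ_B + θ_t = 90° at Brewster incidence, θ_t = 90° − 53.45° = 36.55°.

θ_t ≈ 36.55°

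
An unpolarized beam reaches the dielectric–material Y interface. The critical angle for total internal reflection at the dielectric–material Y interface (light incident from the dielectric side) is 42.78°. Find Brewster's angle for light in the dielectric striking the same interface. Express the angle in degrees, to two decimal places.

θ_B ≈ 34.18°

sin θ_c = n₂/n₁, so n₂/n₁ = sin 42.78° = 0.6792.
Brewster: tan θ_B = n₂/n₁ = 0.6792.
θ_B = arctan(0.6792) = 34.18°.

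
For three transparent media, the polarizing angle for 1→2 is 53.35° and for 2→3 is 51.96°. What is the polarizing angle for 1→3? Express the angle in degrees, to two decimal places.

tan θ_B(1→2) = n₂/n₁ = tan 53.35° = 1.3440.
tan θ_B(2→3) = n₃/n₂ = tan 51.96° = 1.2781.
Multiplying, n₃/n₁ = 1.3440 × 1.2781 = 1.7178, and θ_B(1→3) = arctan 1.7178 = 59.80°.

θ_B ≈ 59.80°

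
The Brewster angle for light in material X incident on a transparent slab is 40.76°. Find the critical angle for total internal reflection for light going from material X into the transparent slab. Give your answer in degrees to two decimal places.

n₂/n₁ = tan 40.76° = 0.8620; the critical angle satisfies sin θ_c = n₂/n₁.
θ_c = arcsin(0.8620) = 59.54°.

θ_c ≈ 59.54°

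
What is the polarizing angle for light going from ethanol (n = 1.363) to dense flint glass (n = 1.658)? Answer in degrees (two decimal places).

The reflected p-component vanishes when tan θ_B = n₂/n₁.
tan θ_B = n₂/n₁ = 1.658/1.363 = 1.2164. Taking the arctangent, θ_B = 50.58°.

θ_B ≈ 50.58°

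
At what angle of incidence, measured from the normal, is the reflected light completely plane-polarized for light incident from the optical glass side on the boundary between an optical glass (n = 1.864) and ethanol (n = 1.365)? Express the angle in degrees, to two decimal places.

θ_B ≈ 36.22°

Brewster's condition: tan θ_B = n₂/n₁ = 1.365/1.864 = 0.7323. Taking the arctangent, θ_B = 36.22°.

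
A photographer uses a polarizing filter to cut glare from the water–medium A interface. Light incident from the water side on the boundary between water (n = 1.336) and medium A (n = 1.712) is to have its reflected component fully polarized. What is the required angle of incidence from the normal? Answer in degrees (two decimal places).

θ_B ≈ 52.03°

At Brewster's angle the reflected and refracted rays are perpendicular, which with Snell's law gives tan θ_B = n₂/n₁.
Brewster's condition: tan θ_B = n₂/n₁ = 1.712/1.336 = 1.2814.
θ_B = arctan(1.2814) = 52.03°.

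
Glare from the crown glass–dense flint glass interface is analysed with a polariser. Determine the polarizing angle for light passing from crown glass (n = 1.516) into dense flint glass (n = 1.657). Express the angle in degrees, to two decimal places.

θ_B ≈ 47.54°

The reflected p-component vanishes when tan θ_B = n₂/n₁.
Brewster's condition: tan θ_B = n₂/n₁ = 1.657/1.516 = 1.0930. Taking the arctangent, θ_B = 47.54°.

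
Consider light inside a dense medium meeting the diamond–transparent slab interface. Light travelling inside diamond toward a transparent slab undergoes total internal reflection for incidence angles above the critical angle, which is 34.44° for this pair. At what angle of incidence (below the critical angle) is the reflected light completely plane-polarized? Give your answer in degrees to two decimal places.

n₂/n₁ = sin θ_c = sin 34.44° = 0.5655.
tan θ_B equals the same ratio, so θ_B = arctan(0.5655) = 29.49°.

θ_B ≈ 29.49°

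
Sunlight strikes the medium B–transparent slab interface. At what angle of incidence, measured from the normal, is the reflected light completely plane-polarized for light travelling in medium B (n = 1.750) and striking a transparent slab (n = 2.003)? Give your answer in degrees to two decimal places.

At Brewster's angle the reflected and refracted rays are perpendicular, which with Snell's law gives tan θ_B = n₂/n₁.
tan θ_B = n₂/n₁ = 2.003/1.750 = 1.1446.
θ_B = arctan(1.1446) = 48.86°.

θ_B ≈ 48.86°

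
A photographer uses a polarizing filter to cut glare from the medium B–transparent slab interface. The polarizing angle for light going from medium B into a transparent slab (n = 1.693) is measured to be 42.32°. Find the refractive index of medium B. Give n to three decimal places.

At the polarizing angle, tan θ_B = n₂/n₁ with n₁ on the incident side (medium B) and n₂ on the transmitted side (a transparent slab).
n₁ = n₂ / tan θ_B = 1.693 / tan 42.32° = 1.859.

n ≈ 1.859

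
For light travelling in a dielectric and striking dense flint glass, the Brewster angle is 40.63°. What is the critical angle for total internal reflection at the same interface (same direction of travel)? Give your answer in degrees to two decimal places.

θ_c ≈ 59.09°

From Brewster, n₂/n₁ = tan θ_B = tan 40.63° = 0.8580.
Then sin θ_c = n₂/n₁ = 0.8580, so θ_c = arcsin 0.8580 = 59.09°.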